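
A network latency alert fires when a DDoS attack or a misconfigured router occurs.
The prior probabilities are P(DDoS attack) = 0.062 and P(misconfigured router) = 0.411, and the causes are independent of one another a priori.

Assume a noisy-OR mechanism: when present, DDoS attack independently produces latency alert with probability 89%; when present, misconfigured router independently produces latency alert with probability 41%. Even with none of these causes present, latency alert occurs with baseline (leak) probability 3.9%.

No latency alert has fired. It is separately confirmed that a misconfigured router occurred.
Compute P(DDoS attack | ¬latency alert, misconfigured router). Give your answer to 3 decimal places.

P(DDoS attack | ¬latency alert, misconfigured router) ≈ 0.007

Under noisy-OR, P(latency alert | causes) = 1 − (1−0.039)·∏(1−qᵢ) over the active causes.
By total probability over both values of DDoS attack:
  P(¬latency alert | misconfigured router) = 0.56699*0.938 + 0.062369*0.062
        = 0.531837 + 0.003867 = 0.535704
The terms with DDoS attack present sum to 0.003867, so
  P(DDoS attack | ¬latency alert, misconfigured router) = 0.003867 / 0.535704 ≈ 0.007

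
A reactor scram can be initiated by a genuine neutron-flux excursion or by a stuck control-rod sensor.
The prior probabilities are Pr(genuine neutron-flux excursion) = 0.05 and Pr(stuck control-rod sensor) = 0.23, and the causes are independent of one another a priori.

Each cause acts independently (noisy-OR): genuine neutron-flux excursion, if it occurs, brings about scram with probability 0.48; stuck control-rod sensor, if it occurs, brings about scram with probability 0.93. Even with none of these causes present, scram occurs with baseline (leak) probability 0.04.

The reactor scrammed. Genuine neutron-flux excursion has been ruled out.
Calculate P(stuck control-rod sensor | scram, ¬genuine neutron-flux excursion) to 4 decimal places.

Under noisy-OR, P(scram | causes) = 1 − (1−0.04)·∏(1−qᵢ) over the active causes.
Numerator (weight on configurations with stuck control-rod sensor): 0.9328×0.23 = 0.214544
Normalizer over all consistent configurations: 0.04×0.77 + 0.9328×0.23 = 0.245344
P(stuck control-rod sensor | scram, ¬genuine neutron-flux excursion) = 0.214544/0.245344 ≈ 0.8745

P(stuck control-rod sensor | scram, ¬genuine neutron-flux excursion) ≈ 0.8745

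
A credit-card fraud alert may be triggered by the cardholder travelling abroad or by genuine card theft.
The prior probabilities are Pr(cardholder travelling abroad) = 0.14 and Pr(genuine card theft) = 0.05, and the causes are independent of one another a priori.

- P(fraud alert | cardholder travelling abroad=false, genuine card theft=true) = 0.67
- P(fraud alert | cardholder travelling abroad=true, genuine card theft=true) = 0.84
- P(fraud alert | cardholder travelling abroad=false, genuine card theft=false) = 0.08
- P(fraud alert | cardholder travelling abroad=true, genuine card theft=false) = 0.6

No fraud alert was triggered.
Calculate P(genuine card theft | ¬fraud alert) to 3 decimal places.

Sum P(¬fraud alert|·) weighted by the priors over the 4 (cardholder travelling abroad, genuine card theft) configurations:
  P(¬fraud alert) = 0.92*0.86*0.95 + 0.33*0.86*0.05 + 0.4*0.14*0.95 + 0.16*0.14*0.05
        = 0.751640 + 0.014190 + 0.053200 + 0.001120 = 0.820150
Configurations with genuine card theft contribute 0.015310, so
  P(genuine card theft | ¬fraud alert) = 0.015310 / 0.820150 ≈ 0.019

P(genuine card theft | ¬fraud alert) ≈ 0.019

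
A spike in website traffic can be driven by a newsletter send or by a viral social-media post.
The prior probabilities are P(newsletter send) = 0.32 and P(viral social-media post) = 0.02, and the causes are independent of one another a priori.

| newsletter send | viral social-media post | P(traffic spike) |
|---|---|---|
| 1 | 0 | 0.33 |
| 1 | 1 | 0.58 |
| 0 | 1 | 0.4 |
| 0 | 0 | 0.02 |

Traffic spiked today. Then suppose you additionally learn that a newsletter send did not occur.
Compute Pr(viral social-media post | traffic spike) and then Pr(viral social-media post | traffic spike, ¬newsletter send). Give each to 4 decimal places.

Pr(viral social-media post | traffic spike) ≈ 0.0727; Pr(viral social-media post | traffic spike, ¬newsletter send) ≈ 0.2899

P(traffic spike) = 0.02×0.68×0.98 + 0.4×0.68×0.02 + 0.33×0.32×0.98 + 0.58×0.32×0.02 = 0.013328 + 0.005440 + 0.103488 + 0.003712 = 0.125968
The viral social-media post-present share is 0.005440 + 0.003712 = 0.009152.
So P(viral social-media post | traffic spike) = 0.009152/0.125968 ≈ 0.0727.

Now condition on the additional information:
By total probability over both values of viral social-media post:
  P(traffic spike | ¬newsletter send) = 0.02×0.98 + 0.4×0.02
        = 0.019600 + 0.008000 = 0.027600
Configurations with viral social-media post contribute 0.008000, so
  P(viral social-media post | traffic spike, ¬newsletter send) = 0.008000 / 0.027600 ≈ 0.2899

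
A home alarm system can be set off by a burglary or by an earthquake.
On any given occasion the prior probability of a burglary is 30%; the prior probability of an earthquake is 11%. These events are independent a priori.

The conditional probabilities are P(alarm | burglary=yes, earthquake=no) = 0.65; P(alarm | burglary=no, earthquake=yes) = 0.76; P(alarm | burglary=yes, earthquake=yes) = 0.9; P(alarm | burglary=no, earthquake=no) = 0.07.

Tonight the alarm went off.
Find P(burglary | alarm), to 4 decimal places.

P(burglary | alarm) ≈ 0.6656

P(alarm) = 0.07*0.7*0.89 + 0.76*0.7*0.11 + 0.65*0.3*0.89 + 0.9*0.3*0.11 = 0.043610 + 0.058520 + 0.173550 + 0.029700 = 0.305380
The burglary-present share is 0.173550 + 0.029700 = 0.203250.
Hence the posterior is 0.203250/0.305380 ≈ 0.6656.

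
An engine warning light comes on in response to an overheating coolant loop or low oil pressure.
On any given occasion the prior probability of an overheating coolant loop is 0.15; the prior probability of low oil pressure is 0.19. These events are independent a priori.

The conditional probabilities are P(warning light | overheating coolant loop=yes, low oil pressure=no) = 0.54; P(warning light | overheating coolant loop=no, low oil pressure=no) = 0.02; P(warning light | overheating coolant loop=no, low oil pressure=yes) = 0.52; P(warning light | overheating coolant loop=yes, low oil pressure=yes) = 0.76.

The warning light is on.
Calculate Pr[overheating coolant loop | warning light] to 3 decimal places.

Pr[overheating coolant loop | warning light] ≈ 0.472

Numerator (weight on configurations with overheating coolant loop): 0.065610 + 0.021660 = 0.087270
Normalizer over all consistent configurations: 0.02*0.85*0.81 + 0.52*0.85*0.19 + 0.54*0.15*0.81 + 0.76*0.15*0.19 = 0.185020
Posterior = 0.087270 / 0.185020 ≈ 0.472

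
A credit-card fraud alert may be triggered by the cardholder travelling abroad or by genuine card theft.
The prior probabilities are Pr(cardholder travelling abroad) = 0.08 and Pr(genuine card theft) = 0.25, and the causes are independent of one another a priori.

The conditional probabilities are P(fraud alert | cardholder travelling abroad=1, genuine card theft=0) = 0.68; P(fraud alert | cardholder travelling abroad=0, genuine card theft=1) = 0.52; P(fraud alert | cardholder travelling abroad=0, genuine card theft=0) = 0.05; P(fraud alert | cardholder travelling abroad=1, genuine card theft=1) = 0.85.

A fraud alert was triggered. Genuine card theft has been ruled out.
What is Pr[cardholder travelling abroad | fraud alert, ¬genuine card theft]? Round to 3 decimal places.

By total probability over both values of cardholder travelling abroad:
  P(fraud alert | ¬genuine card theft) = 0.05×0.92 + 0.68×0.08
        = 0.046000 + 0.054400 = 0.100400
The terms with cardholder travelling abroad present sum to 0.054400, so
  P(cardholder travelling abroad | fraud alert, ¬genuine card theft) = 0.054400 / 0.100400 ≈ 0.542

Pr[cardholder travelling abroad | fraud alert, ¬genuine card theft] ≈ 0.542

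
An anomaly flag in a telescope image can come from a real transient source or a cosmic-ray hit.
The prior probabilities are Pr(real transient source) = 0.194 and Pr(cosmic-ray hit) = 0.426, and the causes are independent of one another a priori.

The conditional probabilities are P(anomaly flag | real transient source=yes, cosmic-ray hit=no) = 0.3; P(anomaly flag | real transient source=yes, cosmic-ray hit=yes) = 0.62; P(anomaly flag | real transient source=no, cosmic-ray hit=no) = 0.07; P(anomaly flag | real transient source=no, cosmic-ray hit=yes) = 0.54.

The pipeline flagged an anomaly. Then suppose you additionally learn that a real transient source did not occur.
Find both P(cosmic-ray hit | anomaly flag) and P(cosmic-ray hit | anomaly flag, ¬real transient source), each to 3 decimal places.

Sum P(anomaly flag|·) weighted by the priors over the 4 (real transient source, cosmic-ray hit) configurations:
  P(anomaly flag) = 0.07·0.806·0.574 + 0.54·0.806·0.426 + 0.3·0.194·0.574 + 0.62·0.194·0.426
        = 0.032385 + 0.185412 + 0.033407 + 0.051239 = 0.302443
Keeping only the cosmic-ray hit-present terms gives 0.236651, so
  P(cosmic-ray hit | anomaly flag) = 0.236651 / 0.302443 ≈ 0.782

Now condition on the additional information:
P(anomaly flag | ¬real transient source) = 0.07×0.574 + 0.54×0.426 = 0.040180 + 0.230040 = 0.270220
The cosmic-ray hit-present share is 0.54×0.426 = 0.230040.
Hence the posterior is 0.230040/0.270220 ≈ 0.851.
Ruling out real transient source raises the posterior on cosmic-ray hit — the flip side of explaining away.

P(cosmic-ray hit | anomaly flag) ≈ 0.782; P(cosmic-ray hit | anomaly flag, ¬real transient source) ≈ 0.851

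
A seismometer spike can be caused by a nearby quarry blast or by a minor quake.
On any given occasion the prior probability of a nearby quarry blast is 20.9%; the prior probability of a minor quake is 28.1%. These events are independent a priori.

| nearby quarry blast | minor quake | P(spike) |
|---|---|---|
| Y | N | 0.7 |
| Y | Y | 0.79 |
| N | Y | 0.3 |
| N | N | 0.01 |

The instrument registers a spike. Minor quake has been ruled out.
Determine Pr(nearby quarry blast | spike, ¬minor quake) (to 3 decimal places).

Numerator (weight on configurations with nearby quarry blast): 0.7*0.209 = 0.146300
Normalizer over all consistent configurations: 0.01*0.791 + 0.7*0.209 = 0.154210
P(nearby quarry blast | spike, ¬minor quake) = 0.146300/0.154210 ≈ 0.949

Pr(nearby quarry blast | spike, ¬minor quake) ≈ 0.949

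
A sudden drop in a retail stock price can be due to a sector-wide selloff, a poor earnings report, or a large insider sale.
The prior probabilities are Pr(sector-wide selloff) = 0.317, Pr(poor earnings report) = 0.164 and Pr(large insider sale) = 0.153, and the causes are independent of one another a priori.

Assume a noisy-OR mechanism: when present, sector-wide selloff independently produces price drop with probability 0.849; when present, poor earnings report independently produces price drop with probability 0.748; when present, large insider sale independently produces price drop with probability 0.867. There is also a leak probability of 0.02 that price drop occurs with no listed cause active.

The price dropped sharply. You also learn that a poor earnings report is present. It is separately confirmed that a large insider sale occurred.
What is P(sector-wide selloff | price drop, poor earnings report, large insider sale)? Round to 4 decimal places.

Under noisy-OR, P(price drop | causes) = 1 − (1−0.02)·∏(1−qᵢ) over the active causes.
P(price drop | poor earnings report, large insider sale) = 0.967154×0.683 + 0.99504×0.317 = 0.660566 + 0.315428 = 0.975994
Of this, 0.315428 comes from 0.99504×0.317 (the sector-wide selloff=true cases).
So P(sector-wide selloff | price drop, poor earnings report, large insider sale) = 0.315428/0.975994 ≈ 0.3232.

P(sector-wide selloff | price drop, poor earnings report, large insider sale) ≈ 0.3232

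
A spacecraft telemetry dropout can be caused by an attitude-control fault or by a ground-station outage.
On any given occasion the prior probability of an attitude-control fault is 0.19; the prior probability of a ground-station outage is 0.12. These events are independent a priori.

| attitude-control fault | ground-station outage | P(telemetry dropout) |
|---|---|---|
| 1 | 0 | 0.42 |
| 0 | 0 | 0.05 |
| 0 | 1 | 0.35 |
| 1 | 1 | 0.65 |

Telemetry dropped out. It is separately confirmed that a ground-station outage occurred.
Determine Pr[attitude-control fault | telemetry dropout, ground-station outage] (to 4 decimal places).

By total probability over both values of attitude-control fault:
  P(telemetry dropout | ground-station outage) = 0.35·0.81 + 0.65·0.19
        = 0.283500 + 0.123500 = 0.407000
The terms with attitude-control fault present sum to 0.123500, so
  P(attitude-control fault | telemetry dropout, ground-station outage) = 0.123500 / 0.407000 ≈ 0.3034

Pr[attitude-control fault | telemetry dropout, ground-station outage] ≈ 0.3034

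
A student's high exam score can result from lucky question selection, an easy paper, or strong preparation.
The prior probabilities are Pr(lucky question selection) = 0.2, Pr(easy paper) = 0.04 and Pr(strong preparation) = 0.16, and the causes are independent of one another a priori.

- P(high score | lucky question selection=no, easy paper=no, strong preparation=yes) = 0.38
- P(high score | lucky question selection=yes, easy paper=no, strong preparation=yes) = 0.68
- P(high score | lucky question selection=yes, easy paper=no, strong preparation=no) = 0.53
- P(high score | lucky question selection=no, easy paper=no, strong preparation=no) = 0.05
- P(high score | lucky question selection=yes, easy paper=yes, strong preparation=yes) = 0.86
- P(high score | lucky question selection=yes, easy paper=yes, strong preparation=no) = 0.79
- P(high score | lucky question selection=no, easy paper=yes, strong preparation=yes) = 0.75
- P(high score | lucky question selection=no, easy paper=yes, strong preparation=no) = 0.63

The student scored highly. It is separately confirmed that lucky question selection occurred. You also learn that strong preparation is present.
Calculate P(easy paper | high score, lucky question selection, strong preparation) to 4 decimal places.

P(high score | lucky question selection, strong preparation) = 0.68·0.96 + 0.86·0.04 = 0.652800 + 0.034400 = 0.687200
Of this, 0.034400 comes from 0.86·0.04 (the easy paper=true cases).
So P(easy paper | high score, lucky question selection, strong preparation) = 0.034400/0.687200 ≈ 0.0501.

P(easy paper | high score, lucky question selection, strong preparation) ≈ 0.0501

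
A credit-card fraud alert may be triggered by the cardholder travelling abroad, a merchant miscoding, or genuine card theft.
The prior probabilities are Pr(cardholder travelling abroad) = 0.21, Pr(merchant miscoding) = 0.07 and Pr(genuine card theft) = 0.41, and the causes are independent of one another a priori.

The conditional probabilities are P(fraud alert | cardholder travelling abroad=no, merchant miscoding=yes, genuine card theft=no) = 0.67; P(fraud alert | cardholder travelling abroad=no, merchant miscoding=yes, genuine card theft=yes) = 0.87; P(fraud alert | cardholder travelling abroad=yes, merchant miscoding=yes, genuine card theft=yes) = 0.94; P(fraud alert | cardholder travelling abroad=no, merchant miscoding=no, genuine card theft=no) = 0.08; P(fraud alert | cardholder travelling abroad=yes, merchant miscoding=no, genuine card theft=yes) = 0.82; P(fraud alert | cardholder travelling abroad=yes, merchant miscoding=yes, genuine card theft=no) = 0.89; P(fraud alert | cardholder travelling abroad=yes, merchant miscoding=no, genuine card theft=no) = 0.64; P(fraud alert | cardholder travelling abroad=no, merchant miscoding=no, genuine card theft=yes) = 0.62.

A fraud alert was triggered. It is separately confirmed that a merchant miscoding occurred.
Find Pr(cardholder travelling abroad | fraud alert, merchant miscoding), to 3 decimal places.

Weight on cardholder travelling abroad=true, given the evidence: 0.110271 + 0.080934 = 0.191205
Denominator P(fraud alert | merchant miscoding): 0.67*0.79*0.59 + 0.87*0.79*0.41 + 0.89*0.21*0.59 + 0.94*0.21*0.41 = 0.785285
Posterior = 0.191205 / 0.785285 ≈ 0.243

Pr(cardholder travelling abroad | fraud alert, merchant miscoding) ≈ 0.243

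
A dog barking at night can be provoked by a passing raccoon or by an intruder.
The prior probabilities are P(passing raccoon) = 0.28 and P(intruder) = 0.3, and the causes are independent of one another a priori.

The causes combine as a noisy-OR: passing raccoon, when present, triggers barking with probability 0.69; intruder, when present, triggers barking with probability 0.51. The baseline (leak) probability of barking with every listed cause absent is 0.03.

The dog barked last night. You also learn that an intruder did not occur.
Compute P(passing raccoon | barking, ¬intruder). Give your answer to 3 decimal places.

Under noisy-OR, P(barking | causes) = 1 − (1−0.03)·∏(1−qᵢ) over the active causes.
Weight on passing raccoon=true, given the evidence: 0.6993·0.28 = 0.195804
The normalizing constant is 0.03·0.72 + 0.6993·0.28 = 0.217404
P(passing raccoon | barking, ¬intruder) = 0.195804/0.217404 ≈ 0.901

P(passing raccoon | barking, ¬intruder) ≈ 0.901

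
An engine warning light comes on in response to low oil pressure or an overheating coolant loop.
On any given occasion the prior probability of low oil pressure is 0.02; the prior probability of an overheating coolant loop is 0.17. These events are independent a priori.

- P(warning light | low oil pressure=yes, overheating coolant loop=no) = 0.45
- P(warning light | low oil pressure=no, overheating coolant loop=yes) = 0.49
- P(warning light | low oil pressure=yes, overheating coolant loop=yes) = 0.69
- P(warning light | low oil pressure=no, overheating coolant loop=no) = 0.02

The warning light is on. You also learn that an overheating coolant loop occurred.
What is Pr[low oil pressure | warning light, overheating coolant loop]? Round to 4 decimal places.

P(warning light | overheating coolant loop) = 0.49*0.98 + 0.69*0.02 = 0.480200 + 0.013800 = 0.494000
Of this, 0.013800 comes from 0.69*0.02 (the low oil pressure=true cases).
So P(low oil pressure | warning light, overheating coolant loop) = 0.013800/0.494000 ≈ 0.0279.

Pr[low oil pressure | warning light, overheating coolant loop] ≈ 0.0279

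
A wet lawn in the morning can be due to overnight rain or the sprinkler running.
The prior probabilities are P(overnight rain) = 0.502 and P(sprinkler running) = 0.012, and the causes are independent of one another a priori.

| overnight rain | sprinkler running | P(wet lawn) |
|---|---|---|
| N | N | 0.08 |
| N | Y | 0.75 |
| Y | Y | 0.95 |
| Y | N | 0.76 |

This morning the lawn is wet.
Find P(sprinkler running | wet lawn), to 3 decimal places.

P(wet lawn) = 0.08·0.498·0.988 + 0.75·0.498·0.012 + 0.76·0.502·0.988 + 0.95·0.502·0.012 = 0.039362 + 0.004482 + 0.376942 + 0.005723 = 0.426509
The sprinkler running-present share is 0.004482 + 0.005723 = 0.010205.
So P(sprinkler running | wet lawn) = 0.010205/0.426509 ≈ 0.024.

P(sprinkler running | wet lawn) ≈ 0.024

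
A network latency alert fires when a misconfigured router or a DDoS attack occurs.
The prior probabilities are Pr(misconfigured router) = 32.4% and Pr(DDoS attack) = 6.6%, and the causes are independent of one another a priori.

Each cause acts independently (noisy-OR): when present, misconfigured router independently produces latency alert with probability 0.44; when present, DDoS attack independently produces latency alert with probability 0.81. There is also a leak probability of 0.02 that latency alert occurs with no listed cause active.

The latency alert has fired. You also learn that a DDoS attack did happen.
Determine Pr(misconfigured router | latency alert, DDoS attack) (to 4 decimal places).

Under noisy-OR, P(latency alert | causes) = 1 − (1−0.02)·∏(1−qᵢ) over the active causes.
For the numerator, keep only misconfigured router=true terms: 0.895728·0.324 = 0.290216
Normalizer over all consistent configurations: 0.8138·0.676 + 0.895728·0.324 = 0.840345
Posterior = 0.290216 / 0.840345 ≈ 0.3454

Pr(misconfigured router | latency alert, DDoS attack) ≈ 0.3454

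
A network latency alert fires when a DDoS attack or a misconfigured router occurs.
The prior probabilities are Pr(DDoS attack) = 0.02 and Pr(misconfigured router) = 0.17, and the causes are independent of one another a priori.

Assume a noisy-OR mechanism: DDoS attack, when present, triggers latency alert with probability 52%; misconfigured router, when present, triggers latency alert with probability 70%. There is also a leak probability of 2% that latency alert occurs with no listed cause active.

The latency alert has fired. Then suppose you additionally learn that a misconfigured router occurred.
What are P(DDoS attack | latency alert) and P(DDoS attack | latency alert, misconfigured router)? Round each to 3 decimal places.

Under noisy-OR, P(latency alert | causes) = 1 − (1−0.02)·∏(1−qᵢ) over the active causes.
For the numerator, keep only DDoS attack=true terms: 0.008791 + 0.002920 = 0.011711
Denominator P(latency alert): 0.02·0.98·0.83 + 0.706·0.98·0.17 + 0.5296·0.02·0.83 + 0.85888·0.02·0.17 = 0.145599
Posterior = 0.011711 / 0.145599 ≈ 0.080

Now condition on the additional information:
P(latency alert | misconfigured router) = 0.706*0.98 + 0.85888*0.02 = 0.691880 + 0.017178 = 0.709058
Of this, 0.017178 comes from 0.85888*0.02 (the DDoS attack=true cases).
So P(DDoS attack | latency alert, misconfigured router) = 0.017178/0.709058 ≈ 0.024.
The drop from 0.080 to 0.024 is the explaining-away (discounting) effect.

P(DDoS attack | latency alert) ≈ 0.080; P(DDoS attack | latency alert, misconfigured router) ≈ 0.024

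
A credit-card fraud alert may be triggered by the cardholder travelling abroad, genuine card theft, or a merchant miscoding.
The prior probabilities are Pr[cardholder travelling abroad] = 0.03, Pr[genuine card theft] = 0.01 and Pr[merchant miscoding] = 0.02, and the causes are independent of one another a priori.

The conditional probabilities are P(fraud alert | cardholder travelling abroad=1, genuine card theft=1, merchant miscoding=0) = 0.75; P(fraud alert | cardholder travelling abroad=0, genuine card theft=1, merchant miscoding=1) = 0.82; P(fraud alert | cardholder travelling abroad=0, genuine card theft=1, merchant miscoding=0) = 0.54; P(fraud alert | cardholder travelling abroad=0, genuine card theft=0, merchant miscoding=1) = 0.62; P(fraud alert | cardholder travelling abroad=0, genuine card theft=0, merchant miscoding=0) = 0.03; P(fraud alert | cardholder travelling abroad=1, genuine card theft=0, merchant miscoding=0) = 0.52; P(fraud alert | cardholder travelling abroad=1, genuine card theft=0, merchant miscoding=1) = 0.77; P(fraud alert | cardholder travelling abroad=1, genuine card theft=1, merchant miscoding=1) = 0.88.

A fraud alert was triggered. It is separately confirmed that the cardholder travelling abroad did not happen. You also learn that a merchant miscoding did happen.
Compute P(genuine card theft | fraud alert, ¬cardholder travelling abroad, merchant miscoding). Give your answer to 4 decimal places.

P(fraud alert | ¬cardholder travelling abroad, merchant miscoding) = 0.62*0.99 + 0.82*0.01 = 0.613800 + 0.008200 = 0.622000
Restricting to configurations with genuine card theft present: 0.82*0.01 = 0.008200.
Hence the posterior is 0.008200/0.622000 ≈ 0.0132.

P(genuine card theft | fraud alert, ¬cardholder travelling abroad, merchant miscoding) ≈ 0.0132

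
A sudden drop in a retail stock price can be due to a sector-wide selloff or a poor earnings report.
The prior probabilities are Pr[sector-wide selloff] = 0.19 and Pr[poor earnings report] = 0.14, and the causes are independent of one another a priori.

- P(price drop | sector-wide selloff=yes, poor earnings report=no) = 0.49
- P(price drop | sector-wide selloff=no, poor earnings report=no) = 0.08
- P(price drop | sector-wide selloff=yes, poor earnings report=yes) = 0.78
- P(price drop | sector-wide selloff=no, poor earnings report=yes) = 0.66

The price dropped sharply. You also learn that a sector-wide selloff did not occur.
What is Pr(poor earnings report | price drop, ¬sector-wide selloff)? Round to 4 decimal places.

Pr(poor earnings report | price drop, ¬sector-wide selloff) ≈ 0.5732

By total probability over both values of poor earnings report:
  P(price drop | ¬sector-wide selloff) = 0.08*0.86 + 0.66*0.14
        = 0.068800 + 0.092400 = 0.161200
The terms with poor earnings report present sum to 0.092400, so
  P(poor earnings report | price drop, ¬sector-wide selloff) = 0.092400 / 0.161200 ≈ 0.5732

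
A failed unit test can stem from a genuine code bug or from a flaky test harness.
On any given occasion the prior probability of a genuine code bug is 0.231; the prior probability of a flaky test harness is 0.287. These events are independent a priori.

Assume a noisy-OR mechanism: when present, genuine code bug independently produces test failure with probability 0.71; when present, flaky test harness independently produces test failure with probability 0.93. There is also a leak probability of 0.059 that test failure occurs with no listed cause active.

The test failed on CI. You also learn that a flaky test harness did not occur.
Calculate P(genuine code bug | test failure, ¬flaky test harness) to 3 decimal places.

Under noisy-OR, P(test failure | causes) = 1 − (1−0.059)·∏(1−qᵢ) over the active causes.
Sum P(test failure|·) weighted by the priors over both values of genuine code bug:
  P(test failure | ¬flaky test harness) = 0.059·0.769 + 0.72711·0.231
        = 0.045371 + 0.167962 = 0.213333
Configurations with genuine code bug contribute 0.167962, so
  P(genuine code bug | test failure, ¬flaky test harness) = 0.167962 / 0.213333 ≈ 0.787

P(genuine code bug | test failure, ¬flaky test harness) ≈ 0.787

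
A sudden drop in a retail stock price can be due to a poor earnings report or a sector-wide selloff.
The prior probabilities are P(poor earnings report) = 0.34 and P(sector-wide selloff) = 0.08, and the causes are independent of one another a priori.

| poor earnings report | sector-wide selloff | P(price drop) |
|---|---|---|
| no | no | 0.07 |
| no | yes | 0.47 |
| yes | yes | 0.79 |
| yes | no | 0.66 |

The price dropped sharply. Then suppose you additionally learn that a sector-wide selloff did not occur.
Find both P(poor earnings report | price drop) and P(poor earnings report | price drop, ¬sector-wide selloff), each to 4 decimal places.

P(poor earnings report | price drop) ≈ 0.7720; P(poor earnings report | price drop, ¬sector-wide selloff) ≈ 0.8293

For the numerator, keep only poor earnings report=true terms: 0.206448 + 0.021488 = 0.227936
Normalizer over all consistent configurations: 0.07·0.66·0.92 + 0.47·0.66·0.08 + 0.66·0.34·0.92 + 0.79·0.34·0.08 = 0.295256
Posterior = 0.227936 / 0.295256 ≈ 0.7720

Now also conditioning on sector-wide selloff≠true:
Sum P(price drop|·) weighted by the priors over both values of poor earnings report:
  P(price drop | ¬sector-wide selloff) = 0.07×0.66 + 0.66×0.34
        = 0.046200 + 0.224400 = 0.270600
The terms with poor earnings report present sum to 0.224400, so
  P(poor earnings report | price drop, ¬sector-wide selloff) = 0.224400 / 0.270600 ≈ 0.8293
With sector-wide selloff excluded, poor earnings report must carry more of the explanatory weight for the price drop.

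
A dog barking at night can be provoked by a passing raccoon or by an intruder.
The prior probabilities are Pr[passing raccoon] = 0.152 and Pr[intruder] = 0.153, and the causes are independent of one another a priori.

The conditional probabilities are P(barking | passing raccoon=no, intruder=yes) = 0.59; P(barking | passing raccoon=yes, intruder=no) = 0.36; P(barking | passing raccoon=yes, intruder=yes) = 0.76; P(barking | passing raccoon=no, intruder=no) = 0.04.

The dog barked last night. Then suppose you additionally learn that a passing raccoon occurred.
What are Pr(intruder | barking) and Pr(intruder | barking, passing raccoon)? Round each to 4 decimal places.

Pr(intruder | barking) ≈ 0.5565; Pr(intruder | barking, passing raccoon) ≈ 0.2761

P(barking) = 0.04×0.848×0.847 + 0.59×0.848×0.153 + 0.36×0.152×0.847 + 0.76×0.152×0.153 = 0.028730 + 0.076549 + 0.046348 + 0.017675 = 0.169302
Of this, 0.094224 comes from 0.076549 + 0.017675 (the intruder=true cases).
Hence the posterior is 0.094224/0.169302 ≈ 0.5565.

With the extra evidence:
Enumerate both values of intruder and weight by the priors:
  P(barking | passing raccoon) = 0.36*0.847 + 0.76*0.153
        = 0.304920 + 0.116280 = 0.421200
The terms with intruder present sum to 0.116280, so
  P(intruder | barking, passing raccoon) = 0.116280 / 0.421200 ≈ 0.2761
— passing raccoon explains away the evidence for intruder.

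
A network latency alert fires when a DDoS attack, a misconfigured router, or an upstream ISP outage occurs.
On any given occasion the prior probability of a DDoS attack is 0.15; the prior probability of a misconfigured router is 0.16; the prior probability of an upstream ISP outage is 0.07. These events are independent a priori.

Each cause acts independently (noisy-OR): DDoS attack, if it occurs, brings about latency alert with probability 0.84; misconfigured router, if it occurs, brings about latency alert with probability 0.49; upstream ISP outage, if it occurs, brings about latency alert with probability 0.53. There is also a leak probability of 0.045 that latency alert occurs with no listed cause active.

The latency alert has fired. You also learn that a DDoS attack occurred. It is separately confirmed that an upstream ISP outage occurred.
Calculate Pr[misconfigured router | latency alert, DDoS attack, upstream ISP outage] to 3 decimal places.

Under noisy-OR, P(latency alert | causes) = 1 − (1−0.045)·∏(1−qᵢ) over the active causes.
Sum P(latency alert|·) weighted by the priors over both values of misconfigured router:
  P(latency alert | DDoS attack, upstream ISP outage) = 0.928184·0.84 + 0.963374·0.16
        = 0.779675 + 0.154140 = 0.933815
Keeping only the misconfigured router-present terms gives 0.154140, so
  P(misconfigured router | latency alert, DDoS attack, upstream ISP outage) = 0.154140 / 0.933815 ≈ 0.165

Pr[misconfigured router | latency alert, DDoS attack, upstream ISP outage] ≈ 0.165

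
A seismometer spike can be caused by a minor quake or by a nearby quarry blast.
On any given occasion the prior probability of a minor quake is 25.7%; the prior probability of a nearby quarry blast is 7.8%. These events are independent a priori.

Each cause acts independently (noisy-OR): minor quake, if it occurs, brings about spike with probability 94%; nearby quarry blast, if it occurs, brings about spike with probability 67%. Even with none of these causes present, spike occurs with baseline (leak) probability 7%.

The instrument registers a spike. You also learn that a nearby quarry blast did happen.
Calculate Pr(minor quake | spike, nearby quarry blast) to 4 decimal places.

Under noisy-OR, P(spike | causes) = 1 − (1−0.07)·∏(1−qᵢ) over the active causes.
For the numerator, keep only minor quake=true terms: 0.981586*0.257 = 0.252268
Normalizer over all consistent configurations: 0.6931*0.743 + 0.981586*0.257 = 0.767241
P(minor quake | spike, nearby quarry blast) = 0.252268/0.767241 ≈ 0.3288

Pr(minor quake | spike, nearby quarry blast) ≈ 0.3288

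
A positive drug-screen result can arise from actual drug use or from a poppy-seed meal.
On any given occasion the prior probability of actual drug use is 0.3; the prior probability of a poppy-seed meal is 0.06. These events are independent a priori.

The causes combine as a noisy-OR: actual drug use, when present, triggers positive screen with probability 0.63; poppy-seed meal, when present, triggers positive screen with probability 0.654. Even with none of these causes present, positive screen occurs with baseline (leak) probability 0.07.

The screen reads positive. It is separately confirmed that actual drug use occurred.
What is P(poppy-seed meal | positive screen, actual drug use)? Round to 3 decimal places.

Under noisy-OR, P(positive screen | causes) = 1 − (1−0.07)·∏(1−qᵢ) over the active causes.
By total probability over both values of poppy-seed meal:
  P(positive screen | actual drug use) = 0.6559×0.94 + 0.880941×0.06
        = 0.616546 + 0.052856 = 0.669402
Keeping only the poppy-seed meal-present terms gives 0.052856, so
  P(poppy-seed meal | positive screen, actual drug use) = 0.052856 / 0.669402 ≈ 0.079

P(poppy-seed meal | positive screen, actual drug use) ≈ 0.079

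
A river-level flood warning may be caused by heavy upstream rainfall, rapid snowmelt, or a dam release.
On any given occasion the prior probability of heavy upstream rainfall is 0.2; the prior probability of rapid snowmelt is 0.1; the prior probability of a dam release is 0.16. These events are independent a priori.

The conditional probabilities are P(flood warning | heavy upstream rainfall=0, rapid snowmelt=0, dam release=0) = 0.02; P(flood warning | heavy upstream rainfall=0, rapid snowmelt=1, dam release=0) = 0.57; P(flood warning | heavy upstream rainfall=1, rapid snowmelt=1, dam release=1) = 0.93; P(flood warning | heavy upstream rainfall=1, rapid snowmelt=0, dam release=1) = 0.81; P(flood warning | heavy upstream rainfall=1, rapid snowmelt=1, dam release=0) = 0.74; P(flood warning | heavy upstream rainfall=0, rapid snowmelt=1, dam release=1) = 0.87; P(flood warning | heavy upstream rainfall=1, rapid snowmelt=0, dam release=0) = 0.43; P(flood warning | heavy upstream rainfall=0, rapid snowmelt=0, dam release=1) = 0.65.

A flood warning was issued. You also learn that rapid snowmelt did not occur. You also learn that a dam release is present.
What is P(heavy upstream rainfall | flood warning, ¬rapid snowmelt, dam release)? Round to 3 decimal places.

For the numerator, keep only heavy upstream rainfall=true terms: 0.81×0.2 = 0.162000
Denominator P(flood warning | ¬rapid snowmelt, dam release): 0.65×0.8 + 0.81×0.2 = 0.682000
Posterior = 0.162000 / 0.682000 ≈ 0.238

P(heavy upstream rainfall | flood warning, ¬rapid snowmelt, dam release) ≈ 0.238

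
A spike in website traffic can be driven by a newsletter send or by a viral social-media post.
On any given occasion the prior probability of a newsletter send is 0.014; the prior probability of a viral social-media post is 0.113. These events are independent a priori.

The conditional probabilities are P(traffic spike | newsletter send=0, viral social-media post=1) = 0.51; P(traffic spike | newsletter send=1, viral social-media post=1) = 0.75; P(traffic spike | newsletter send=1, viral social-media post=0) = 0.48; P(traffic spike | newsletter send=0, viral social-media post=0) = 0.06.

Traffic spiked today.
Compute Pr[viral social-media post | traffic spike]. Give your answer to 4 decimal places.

Pr[viral social-media post | traffic spike] ≈ 0.4982

Numerator (weight on configurations with viral social-media post): 0.056823 + 0.001187 = 0.058010
The normalizing constant is 0.06×0.986×0.887 + 0.51×0.986×0.113 + 0.48×0.014×0.887 + 0.75×0.014×0.113 = 0.116446
P(viral social-media post | traffic spike) = 0.058010/0.116446 ≈ 0.4982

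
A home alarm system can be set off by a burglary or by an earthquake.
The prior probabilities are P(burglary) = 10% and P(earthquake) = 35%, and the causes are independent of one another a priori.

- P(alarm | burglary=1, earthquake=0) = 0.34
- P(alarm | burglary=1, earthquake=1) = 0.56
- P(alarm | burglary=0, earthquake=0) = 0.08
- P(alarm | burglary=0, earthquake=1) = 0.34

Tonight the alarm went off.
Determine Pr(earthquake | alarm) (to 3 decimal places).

By total probability over the 4 (burglary, earthquake) configurations:
  P(alarm) = 0.08*0.9*0.65 + 0.34*0.9*0.35 + 0.34*0.1*0.65 + 0.56*0.1*0.35
        = 0.046800 + 0.107100 + 0.022100 + 0.019600 = 0.195600
Keeping only the earthquake-present terms gives 0.126700, so
  P(earthquake | alarm) = 0.126700 / 0.195600 ≈ 0.648

Pr(earthquake | alarm) ≈ 0.648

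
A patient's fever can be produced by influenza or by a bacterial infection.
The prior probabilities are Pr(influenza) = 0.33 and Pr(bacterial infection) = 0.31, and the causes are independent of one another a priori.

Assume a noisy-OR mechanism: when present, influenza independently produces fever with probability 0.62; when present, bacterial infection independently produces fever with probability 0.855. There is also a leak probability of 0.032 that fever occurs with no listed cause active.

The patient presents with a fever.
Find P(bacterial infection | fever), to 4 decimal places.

P(bacterial infection | fever) ≈ 0.6344

Under noisy-OR, P(fever | causes) = 1 − (1−0.032)·∏(1−qᵢ) over the active causes.
P(fever) = 0.032*0.67*0.69 + 0.85964*0.67*0.31 + 0.63216*0.33*0.69 + 0.946663*0.33*0.31 = 0.014794 + 0.178547 + 0.143943 + 0.096844 = 0.434128
Restricting to configurations with bacterial infection present: 0.178547 + 0.096844 = 0.275391.
P(bacterial infection | fever) = 0.275391 / 0.434128 ≈ 0.6344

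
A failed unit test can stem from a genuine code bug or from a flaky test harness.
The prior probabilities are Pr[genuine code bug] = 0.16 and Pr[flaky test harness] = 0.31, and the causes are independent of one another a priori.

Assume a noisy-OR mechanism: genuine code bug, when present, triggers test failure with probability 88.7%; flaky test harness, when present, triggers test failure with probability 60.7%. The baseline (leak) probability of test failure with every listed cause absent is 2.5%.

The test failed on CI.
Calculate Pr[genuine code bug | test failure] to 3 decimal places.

Pr[genuine code bug | test failure] ≈ 0.454

Under noisy-OR, P(test failure | causes) = 1 − (1−0.025)·∏(1−qᵢ) over the active causes.
Sum P(test failure|·) weighted by the priors over the 4 (genuine code bug, flaky test harness) configurations:
  P(test failure) = 0.025*0.84*0.69 + 0.616825*0.84*0.31 + 0.889825*0.16*0.69 + 0.956701*0.16*0.31
        = 0.014490 + 0.160621 + 0.098237 + 0.047452 = 0.320800
Configurations with genuine code bug contribute 0.145689, so
  P(genuine code bug | test failure) = 0.145689 / 0.320800 ≈ 0.454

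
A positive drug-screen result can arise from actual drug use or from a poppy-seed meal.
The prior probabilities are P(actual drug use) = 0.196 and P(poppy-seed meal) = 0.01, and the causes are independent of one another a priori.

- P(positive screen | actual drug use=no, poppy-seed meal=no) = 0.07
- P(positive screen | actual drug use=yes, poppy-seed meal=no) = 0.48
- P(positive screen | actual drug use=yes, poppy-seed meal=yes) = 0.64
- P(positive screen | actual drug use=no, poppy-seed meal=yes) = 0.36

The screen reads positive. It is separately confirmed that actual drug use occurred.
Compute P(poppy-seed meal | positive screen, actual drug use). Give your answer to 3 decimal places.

P(poppy-seed meal | positive screen, actual drug use) ≈ 0.013

By total probability over both values of poppy-seed meal:
  P(positive screen | actual drug use) = 0.48·0.99 + 0.64·0.01
        = 0.475200 + 0.006400 = 0.481600
The terms with poppy-seed meal present sum to 0.006400, so
  P(poppy-seed meal | positive screen, actual drug use) = 0.006400 / 0.481600 ≈ 0.013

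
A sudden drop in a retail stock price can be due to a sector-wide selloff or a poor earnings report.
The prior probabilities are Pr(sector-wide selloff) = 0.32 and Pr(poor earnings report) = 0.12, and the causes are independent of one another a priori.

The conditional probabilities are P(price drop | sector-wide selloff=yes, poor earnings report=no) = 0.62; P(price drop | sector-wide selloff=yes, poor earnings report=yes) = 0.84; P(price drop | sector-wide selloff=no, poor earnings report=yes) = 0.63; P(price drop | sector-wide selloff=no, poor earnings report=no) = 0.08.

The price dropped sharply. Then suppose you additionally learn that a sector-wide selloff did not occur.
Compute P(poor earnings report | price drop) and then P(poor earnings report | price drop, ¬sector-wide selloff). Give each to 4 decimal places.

P(poor earnings report | price drop) ≈ 0.2733; P(poor earnings report | price drop, ¬sector-wide selloff) ≈ 0.5178

P(price drop) = 0.08*0.68*0.88 + 0.63*0.68*0.12 + 0.62*0.32*0.88 + 0.84*0.32*0.12 = 0.047872 + 0.051408 + 0.174592 + 0.032256 = 0.306128
The poor earnings report-present share is 0.051408 + 0.032256 = 0.083664.
Hence the posterior is 0.083664/0.306128 ≈ 0.2733.

With the extra evidence:
P(price drop | ¬sector-wide selloff) = 0.08*0.88 + 0.63*0.12 = 0.070400 + 0.075600 = 0.146000
Of this, 0.075600 comes from 0.63*0.12 (the poor earnings report=true cases).
So P(poor earnings report | price drop, ¬sector-wide selloff) = 0.075600/0.146000 ≈ 0.5178.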